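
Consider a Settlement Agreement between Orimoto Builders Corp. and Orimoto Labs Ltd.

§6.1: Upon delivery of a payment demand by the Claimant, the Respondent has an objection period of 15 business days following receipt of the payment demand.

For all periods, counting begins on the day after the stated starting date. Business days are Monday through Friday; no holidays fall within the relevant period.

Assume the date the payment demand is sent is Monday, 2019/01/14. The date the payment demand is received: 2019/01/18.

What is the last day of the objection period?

The last day of the objection period: counting 15 business days from Friday, 2019/01/18 (Jan 21, Jan 22, Jan 23, Jan 24, …, Feb 6, Feb 7, Feb 8, skipping weekends) reaches Friday, 2019/02/08.

2019/02/08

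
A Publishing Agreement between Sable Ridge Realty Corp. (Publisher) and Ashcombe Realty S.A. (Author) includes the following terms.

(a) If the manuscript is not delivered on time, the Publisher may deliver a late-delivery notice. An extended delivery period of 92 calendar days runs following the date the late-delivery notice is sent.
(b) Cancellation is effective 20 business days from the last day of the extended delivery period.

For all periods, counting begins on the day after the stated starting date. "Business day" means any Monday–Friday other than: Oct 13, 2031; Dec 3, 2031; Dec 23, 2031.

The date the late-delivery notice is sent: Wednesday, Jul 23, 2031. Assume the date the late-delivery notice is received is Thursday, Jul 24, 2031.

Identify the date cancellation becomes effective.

Nov 20, 2031

The last day of the extended delivery period: Jul 23, 2031 + 92 days = Oct 23, 2031.
From Thursday, Oct 23, 2031, 20 business days (Oct 24, Oct 27, Oct 28, Oct 29, …, Nov 18, Nov 19, Nov 20, skipping weekends) brings us to Thursday, Nov 20, 2031, which is the date cancellation becomes effective.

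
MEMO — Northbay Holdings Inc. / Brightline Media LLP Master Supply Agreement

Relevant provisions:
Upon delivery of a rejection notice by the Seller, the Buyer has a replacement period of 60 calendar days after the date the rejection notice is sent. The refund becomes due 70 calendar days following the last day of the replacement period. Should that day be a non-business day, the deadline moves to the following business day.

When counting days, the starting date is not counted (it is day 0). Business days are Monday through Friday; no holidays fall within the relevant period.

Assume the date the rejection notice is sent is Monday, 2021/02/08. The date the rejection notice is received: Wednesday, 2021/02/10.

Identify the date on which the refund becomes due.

2021/06/18

Adding 60 calendar days to 2021/02/08 gives 2021/04/09, which is the last day of the replacement period.
The date on which the refund becomes due: 70 calendar days after 2021/04/09 is 2021/06/18. 2021/06/18 is a Friday, so no roll-forward applies.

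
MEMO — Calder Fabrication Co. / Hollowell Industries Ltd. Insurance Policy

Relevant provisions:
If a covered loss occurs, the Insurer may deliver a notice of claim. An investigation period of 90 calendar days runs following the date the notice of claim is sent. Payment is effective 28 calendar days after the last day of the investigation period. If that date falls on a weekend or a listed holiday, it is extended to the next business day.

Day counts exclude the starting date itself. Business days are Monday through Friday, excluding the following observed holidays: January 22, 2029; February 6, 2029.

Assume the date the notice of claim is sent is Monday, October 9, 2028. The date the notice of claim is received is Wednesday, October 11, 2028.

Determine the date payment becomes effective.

The last day of the investigation period: 90 calendar days after October 9, 2028 is January 7, 2029.
Adding 28 calendar days to January 7, 2029 gives February 4, 2029, which is the date payment becomes effective. That falls on a Sunday, so it rolls to the next business day, Monday, February 5, 2029.

February 5, 2029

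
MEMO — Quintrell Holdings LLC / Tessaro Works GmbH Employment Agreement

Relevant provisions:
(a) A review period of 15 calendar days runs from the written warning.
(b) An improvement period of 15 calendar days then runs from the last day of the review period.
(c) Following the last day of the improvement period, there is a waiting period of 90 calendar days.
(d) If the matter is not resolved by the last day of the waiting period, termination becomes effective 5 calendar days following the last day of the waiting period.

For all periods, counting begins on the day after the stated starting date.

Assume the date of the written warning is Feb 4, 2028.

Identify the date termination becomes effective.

Jun 8, 2028

The last day of the review period: Feb 4, 2028 + 15 days = Feb 19, 2028.
Adding 15 calendar days to Feb 19, 2028 gives Mar 5, 2028, which is the last day of the improvement period.
The last day of the waiting period: Mar 5, 2028 + 90 days = Jun 3, 2028.
The date termination becomes effective: Jun 3, 2028 + 5 days = Jun 8, 2028.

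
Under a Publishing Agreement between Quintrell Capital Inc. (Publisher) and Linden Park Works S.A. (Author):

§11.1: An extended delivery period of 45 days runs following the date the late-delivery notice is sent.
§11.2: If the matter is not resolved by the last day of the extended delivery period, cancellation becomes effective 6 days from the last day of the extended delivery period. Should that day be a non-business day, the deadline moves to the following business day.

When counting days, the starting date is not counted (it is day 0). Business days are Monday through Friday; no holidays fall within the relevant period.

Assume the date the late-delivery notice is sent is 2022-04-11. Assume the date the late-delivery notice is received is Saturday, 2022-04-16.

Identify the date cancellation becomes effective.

The last day of the extended delivery period: 2022-04-11 + 45 days = 2022-05-26.
The date cancellation becomes effective: 6 calendar days after 2022-05-26 is 2022-06-01. 2022-06-01 is a Wednesday, so no roll-forward applies.

2022-06-01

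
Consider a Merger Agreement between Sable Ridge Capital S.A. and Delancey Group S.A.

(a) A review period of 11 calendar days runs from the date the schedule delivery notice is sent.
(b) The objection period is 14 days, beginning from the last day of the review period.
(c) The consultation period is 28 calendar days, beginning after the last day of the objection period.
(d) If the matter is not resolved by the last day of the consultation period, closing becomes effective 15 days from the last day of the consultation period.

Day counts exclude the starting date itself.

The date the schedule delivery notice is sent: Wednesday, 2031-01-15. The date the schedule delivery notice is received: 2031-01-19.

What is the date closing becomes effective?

2031-03-24

Adding 11 calendar days to 2031-01-15 gives 2031-01-26, which is the last day of the review period.
The last day of the objection period: 14 calendar days after 2031-01-26 is 2031-02-09.
The last day of the consultation period: 2031-02-09 + 28 days = 2031-03-09.
The date closing becomes effective: 2031-03-09 + 15 days = 2031-03-24.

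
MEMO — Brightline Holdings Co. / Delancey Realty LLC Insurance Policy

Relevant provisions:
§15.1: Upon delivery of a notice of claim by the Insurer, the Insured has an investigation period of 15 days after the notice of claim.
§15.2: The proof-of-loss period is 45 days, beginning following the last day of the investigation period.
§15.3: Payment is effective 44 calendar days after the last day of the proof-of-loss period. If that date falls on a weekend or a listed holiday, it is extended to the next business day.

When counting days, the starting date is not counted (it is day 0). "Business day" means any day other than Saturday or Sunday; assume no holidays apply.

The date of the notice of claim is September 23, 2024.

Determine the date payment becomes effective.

The last day of the investigation period: 15 calendar days after September 23, 2024 is October 8, 2024.
The last day of the proof-of-loss period: 45 calendar days after October 8, 2024 is November 22, 2024.
The date payment becomes effective: 44 calendar days after November 22, 2024 is January 5, 2025. That falls on a Sunday, so it rolls to the next business day, Monday, January 6, 2025.

January 6, 2025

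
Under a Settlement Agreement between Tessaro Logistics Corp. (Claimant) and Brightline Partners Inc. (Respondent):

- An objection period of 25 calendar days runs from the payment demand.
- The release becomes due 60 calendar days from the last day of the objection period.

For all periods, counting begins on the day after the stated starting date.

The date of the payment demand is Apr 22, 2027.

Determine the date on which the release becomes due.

Jul 16, 2027

The last day of the objection period: 25 calendar days after Apr 22, 2027 is May 17, 2027.
The date on which the release becomes due: 60 calendar days after May 17, 2027 is Jul 16, 2027.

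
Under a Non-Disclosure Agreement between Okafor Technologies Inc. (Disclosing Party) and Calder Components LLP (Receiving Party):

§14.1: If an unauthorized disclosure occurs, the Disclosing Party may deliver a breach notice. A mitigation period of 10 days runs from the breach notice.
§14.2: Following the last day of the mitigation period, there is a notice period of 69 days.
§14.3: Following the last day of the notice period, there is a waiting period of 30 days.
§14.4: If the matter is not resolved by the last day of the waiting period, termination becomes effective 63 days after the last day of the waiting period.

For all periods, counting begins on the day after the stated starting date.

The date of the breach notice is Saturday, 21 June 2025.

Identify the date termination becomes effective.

10 December 2025

The last day of the mitigation period: 10 calendar days after 21 June 2025 is 1 July 2025.
The last day of the notice period: 69 calendar days after 1 July 2025 is 8 September 2025.
The last day of the waiting period: 30 calendar days after 8 September 2025 is 8 October 2025.
The date termination becomes effective: 8 October 2025 + 63 days = 10 December 2025.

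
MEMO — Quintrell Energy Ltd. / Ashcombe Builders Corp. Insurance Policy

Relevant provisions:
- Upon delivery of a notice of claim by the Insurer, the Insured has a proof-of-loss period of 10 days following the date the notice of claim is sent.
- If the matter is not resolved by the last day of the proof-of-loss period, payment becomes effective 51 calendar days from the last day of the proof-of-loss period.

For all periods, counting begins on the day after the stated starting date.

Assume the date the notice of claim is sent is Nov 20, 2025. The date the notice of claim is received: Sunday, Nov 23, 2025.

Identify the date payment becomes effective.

The last day of the proof-of-loss period: Nov 20, 2025 + 10 days = Nov 30, 2025.
The date payment becomes effective: Nov 30, 2025 + 51 days = Jan 20, 2026.

Jan 20, 2026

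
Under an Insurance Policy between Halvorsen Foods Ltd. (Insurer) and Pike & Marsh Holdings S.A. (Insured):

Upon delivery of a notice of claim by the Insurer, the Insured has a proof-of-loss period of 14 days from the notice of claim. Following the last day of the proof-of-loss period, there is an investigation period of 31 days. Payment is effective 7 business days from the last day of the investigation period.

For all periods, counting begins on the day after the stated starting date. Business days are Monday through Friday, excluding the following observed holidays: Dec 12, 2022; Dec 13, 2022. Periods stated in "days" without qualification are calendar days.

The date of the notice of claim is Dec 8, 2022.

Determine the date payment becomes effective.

Jan 31, 2023

The last day of the proof-of-loss period: 14 calendar days after Dec 8, 2022 is Dec 22, 2022.
Adding 31 calendar days to Dec 22, 2022 gives Jan 22, 2023, which is the last day of the investigation period.
From Sunday, Jan 22, 2023, 7 business days (Jan 23, Jan 24, Jan 25, Jan 26, Jan 27, Jan 30, Jan 31, skipping weekends) brings us to Tuesday, Jan 31, 2023, which is the date payment becomes effective.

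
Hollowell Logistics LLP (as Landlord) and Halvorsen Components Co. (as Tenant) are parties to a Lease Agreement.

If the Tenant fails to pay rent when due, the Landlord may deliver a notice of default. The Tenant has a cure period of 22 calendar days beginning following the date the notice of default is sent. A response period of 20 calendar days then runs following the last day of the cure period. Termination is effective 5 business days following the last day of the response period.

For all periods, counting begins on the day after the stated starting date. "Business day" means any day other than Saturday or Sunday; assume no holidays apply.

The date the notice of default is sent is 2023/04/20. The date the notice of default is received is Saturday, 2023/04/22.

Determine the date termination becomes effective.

2023/06/08

Adding 22 calendar days to 2023/04/20 gives 2023/05/12, which is the last day of the cure period.
Adding 20 calendar days to 2023/05/12 gives 2023/06/01, which is the last day of the response period.
The date termination becomes effective: counting 5 business days from Thursday, 2023/06/01 (Jun 2, Jun 5, Jun 6, Jun 7, Jun 8, skipping weekends) reaches Thursday, 2023/06/08.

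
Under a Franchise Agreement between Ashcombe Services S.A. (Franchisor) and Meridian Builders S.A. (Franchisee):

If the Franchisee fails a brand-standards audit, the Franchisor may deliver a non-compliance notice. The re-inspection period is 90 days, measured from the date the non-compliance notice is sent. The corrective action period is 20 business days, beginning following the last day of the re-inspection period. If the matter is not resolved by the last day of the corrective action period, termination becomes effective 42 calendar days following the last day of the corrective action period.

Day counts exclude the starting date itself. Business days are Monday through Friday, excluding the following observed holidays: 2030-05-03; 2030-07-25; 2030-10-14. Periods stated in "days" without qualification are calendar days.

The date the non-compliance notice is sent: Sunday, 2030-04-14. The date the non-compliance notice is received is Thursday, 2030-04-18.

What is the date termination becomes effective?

2030-09-23

The last day of the re-inspection period: 2030-04-14 + 90 days = 2030-07-13.
The last day of the corrective action period: 20 business days after Saturday, 2030-07-13, skipping weekends and the listed holiday on Jul 25 — Jul 15, Jul 16, Jul 17, Jul 18, …, Aug 8, Aug 9, Aug 12 — lands on Monday, 2030-08-12.
Adding 42 calendar days to 2030-08-12 gives 2030-09-23, which is the date termination becomes effective.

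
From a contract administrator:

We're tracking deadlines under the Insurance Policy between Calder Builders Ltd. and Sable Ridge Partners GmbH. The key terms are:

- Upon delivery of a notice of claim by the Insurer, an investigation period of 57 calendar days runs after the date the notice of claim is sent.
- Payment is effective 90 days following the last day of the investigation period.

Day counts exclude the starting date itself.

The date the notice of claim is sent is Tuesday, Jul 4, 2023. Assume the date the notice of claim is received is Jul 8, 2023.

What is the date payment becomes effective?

Nov 28, 2023

The last day of the investigation period: 57 calendar days after Jul 4, 2023 is Aug 30, 2023.
The date payment becomes effective: 90 calendar days after Aug 30, 2023 is Nov 28, 2023.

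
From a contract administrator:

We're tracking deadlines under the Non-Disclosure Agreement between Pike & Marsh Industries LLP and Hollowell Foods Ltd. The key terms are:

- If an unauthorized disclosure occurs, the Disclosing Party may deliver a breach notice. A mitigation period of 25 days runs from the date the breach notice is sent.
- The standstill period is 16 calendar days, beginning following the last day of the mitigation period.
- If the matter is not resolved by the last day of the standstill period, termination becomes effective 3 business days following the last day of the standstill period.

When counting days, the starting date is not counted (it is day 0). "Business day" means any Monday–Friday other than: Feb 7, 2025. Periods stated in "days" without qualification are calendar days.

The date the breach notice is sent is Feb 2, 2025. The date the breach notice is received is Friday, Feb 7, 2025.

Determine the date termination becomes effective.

Mar 19, 2025

Adding 25 calendar days to Feb 2, 2025 gives Feb 27, 2025, which is the last day of the mitigation period.
The last day of the standstill period: Feb 27, 2025 + 16 days = Mar 15, 2025.
The date termination becomes effective: counting 3 business days from Saturday, Mar 15, 2025 (Mar 17, Mar 18, Mar 19, skipping weekends) reaches Wednesday, Mar 19, 2025.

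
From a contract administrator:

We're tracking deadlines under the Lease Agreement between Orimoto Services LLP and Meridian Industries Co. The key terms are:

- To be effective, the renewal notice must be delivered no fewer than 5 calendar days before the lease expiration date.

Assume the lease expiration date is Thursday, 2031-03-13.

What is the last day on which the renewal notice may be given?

Counting back 5 calendar days from 2031-03-13 gives 2031-03-08.

2031-03-08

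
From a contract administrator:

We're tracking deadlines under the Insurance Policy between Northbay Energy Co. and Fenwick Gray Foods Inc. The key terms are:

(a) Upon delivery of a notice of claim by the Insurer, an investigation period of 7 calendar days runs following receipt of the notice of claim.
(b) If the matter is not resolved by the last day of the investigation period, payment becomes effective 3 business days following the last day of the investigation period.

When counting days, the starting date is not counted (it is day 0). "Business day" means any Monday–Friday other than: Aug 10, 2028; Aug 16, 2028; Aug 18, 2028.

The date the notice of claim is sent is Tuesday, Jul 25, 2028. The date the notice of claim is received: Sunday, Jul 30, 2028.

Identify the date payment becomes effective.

Aug 9, 2028

Adding 7 calendar days to Jul 30, 2028 gives Aug 6, 2028, which is the last day of the investigation period.
From Sunday, Aug 6, 2028, 3 business days (Aug 7, Aug 8, Aug 9, skipping weekends) brings us to Wednesday, Aug 9, 2028, which is the date payment becomes effective.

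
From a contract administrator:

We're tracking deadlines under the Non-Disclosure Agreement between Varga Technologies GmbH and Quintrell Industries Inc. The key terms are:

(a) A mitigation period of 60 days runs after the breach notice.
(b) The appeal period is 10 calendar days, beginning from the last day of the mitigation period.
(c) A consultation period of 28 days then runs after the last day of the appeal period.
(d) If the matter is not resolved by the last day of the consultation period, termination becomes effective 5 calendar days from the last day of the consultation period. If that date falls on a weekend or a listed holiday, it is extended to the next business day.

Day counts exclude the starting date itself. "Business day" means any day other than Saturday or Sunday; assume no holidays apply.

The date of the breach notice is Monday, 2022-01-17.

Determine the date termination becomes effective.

Adding 60 calendar days to 2022-01-17 gives 2022-03-18, which is the last day of the mitigation period.
The last day of the appeal period: 2022-03-18 + 10 days = 2022-03-28.
The last day of the consultation period: 28 calendar days after 2022-03-28 is 2022-04-25.
The date termination becomes effective: 2022-04-25 + 5 days = 2022-04-30. That falls on a Saturday, so it rolls to the next business day, Monday, 2022-05-02.

2022-05-02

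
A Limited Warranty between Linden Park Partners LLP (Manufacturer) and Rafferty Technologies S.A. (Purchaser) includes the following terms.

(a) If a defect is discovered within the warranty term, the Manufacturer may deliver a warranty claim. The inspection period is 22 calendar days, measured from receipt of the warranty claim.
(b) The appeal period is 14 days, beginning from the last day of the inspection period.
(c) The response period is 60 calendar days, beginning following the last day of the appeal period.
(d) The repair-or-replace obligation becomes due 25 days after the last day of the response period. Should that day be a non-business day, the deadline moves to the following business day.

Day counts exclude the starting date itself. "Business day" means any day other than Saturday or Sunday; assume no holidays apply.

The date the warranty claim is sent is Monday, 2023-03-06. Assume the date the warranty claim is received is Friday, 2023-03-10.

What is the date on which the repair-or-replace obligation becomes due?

Adding 22 calendar days to 2023-03-10 gives 2023-04-01, which is the last day of the inspection period.
Adding 14 calendar days to 2023-04-01 gives 2023-04-15, which is the last day of the appeal period.
The last day of the response period: 60 calendar days after 2023-04-15 is 2023-06-14.
Adding 25 calendar days to 2023-06-14 gives 2023-07-09, which is the date on which the repair-or-replace obligation becomes due. That falls on a Sunday, so it rolls to the next business day, Monday, 2023-07-10.

2023-07-10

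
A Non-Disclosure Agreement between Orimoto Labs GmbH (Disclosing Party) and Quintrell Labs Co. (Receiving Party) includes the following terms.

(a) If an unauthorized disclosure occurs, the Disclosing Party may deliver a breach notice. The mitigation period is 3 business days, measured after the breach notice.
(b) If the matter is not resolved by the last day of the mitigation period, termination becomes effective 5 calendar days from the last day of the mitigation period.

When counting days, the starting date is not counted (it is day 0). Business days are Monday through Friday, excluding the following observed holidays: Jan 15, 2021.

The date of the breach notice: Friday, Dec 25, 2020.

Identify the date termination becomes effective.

The last day of the mitigation period: 3 business days after Friday, Dec 25, 2020, skipping weekends — Dec 28, Dec 29, Dec 30 — lands on Wednesday, Dec 30, 2020.
Adding 5 calendar days to Dec 30, 2020 gives Jan 4, 2021, which is the date termination becomes effective.

Jan 4, 2021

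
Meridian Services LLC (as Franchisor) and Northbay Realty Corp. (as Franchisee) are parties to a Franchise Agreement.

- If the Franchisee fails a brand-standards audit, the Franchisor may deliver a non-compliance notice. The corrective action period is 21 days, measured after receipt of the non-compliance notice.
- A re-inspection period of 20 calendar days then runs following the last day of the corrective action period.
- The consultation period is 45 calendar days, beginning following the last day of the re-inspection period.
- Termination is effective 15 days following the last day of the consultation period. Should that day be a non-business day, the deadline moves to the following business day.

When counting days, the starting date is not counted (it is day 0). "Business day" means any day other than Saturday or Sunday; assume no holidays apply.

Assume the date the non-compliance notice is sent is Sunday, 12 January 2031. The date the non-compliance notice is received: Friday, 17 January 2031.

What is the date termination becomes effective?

28 April 2031

Adding 21 calendar days to 17 January 2031 gives 7 February 2031, which is the last day of the corrective action period.
Adding 20 calendar days to 7 February 2031 gives 27 February 2031, which is the last day of the re-inspection period.
The last day of the consultation period: 27 February 2031 + 45 days = 13 April 2031.
Adding 15 calendar days to 13 April 2031 gives 28 April 2031, which is the date termination becomes effective. 28 April 2031 is a Monday, so no roll-forward applies.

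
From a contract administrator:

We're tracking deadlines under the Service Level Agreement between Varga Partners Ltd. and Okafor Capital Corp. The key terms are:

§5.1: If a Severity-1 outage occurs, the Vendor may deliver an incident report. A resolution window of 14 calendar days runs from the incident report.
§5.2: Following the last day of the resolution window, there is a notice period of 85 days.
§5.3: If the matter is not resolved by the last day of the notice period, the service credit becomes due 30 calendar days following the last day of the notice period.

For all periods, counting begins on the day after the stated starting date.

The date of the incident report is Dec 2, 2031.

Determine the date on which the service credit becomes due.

The last day of the resolution window: 14 calendar days after Dec 2, 2031 is Dec 16, 2031.
The last day of the notice period: Dec 16, 2031 + 85 days = Mar 10, 2032.
The date on which the service credit becomes due: 30 calendar days after Mar 10, 2032 is Apr 9, 2032.

Apr 9, 2032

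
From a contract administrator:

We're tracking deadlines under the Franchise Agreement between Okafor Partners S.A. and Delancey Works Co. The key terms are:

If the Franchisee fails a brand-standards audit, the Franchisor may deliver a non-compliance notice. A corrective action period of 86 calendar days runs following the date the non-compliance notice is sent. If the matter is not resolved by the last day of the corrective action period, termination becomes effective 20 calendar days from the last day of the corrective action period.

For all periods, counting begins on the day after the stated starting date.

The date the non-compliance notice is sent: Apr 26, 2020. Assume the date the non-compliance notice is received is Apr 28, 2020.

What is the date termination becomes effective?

Aug 10, 2020

The last day of the corrective action period: Apr 26, 2020 + 86 days = Jul 21, 2020.
The date termination becomes effective: Jul 21, 2020 + 20 days = Aug 10, 2020.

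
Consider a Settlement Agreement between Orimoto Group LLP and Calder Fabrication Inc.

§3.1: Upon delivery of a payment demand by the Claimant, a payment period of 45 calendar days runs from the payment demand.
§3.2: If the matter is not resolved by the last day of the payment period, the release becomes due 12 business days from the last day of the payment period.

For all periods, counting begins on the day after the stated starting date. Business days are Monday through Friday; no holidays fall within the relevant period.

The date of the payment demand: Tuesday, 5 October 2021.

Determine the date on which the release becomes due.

The last day of the payment period: 45 calendar days after 5 October 2021 is 19 November 2021.
The date on which the release becomes due: 12 business days after Friday, 19 November 2021, skipping weekends — Nov 22, Nov 23, Nov 24, Nov 25, …, Dec 3, Dec 6, Dec 7 — lands on Tuesday, 7 December 2021.

7 December 2021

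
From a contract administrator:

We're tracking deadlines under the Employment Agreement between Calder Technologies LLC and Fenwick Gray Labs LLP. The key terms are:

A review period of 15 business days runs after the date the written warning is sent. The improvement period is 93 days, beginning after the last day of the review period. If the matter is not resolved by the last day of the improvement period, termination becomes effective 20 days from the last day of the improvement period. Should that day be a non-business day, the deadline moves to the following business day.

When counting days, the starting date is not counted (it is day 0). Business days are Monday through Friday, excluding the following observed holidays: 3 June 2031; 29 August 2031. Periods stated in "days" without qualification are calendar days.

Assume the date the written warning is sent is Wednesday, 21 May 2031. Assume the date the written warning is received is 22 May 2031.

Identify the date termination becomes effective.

3 October 2031

The last day of the review period: 15 business days after Wednesday, 21 May 2031, skipping weekends and the listed holiday on Jun 3 — May 22, May 23, May 26, May 27, …, Jun 10, Jun 11, Jun 12 — lands on Thursday, 12 June 2031.
Adding 93 calendar days to 12 June 2031 gives 13 September 2031, which is the last day of the improvement period.
The date termination becomes effective: 20 calendar days after 13 September 2031 is 3 October 2031. 3 October 2031 is a Friday and is not a listed holiday, so no roll-forward applies.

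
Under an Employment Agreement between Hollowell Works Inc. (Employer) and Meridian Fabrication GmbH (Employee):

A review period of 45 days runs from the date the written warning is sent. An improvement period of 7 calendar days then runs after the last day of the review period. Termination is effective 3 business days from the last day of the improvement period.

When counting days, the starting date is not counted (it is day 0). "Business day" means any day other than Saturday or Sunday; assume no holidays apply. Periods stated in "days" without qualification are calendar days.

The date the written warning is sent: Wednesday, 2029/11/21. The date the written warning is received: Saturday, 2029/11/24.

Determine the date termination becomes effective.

2030/01/16

Adding 45 calendar days to 2029/11/21 gives 2030/01/05, which is the last day of the review period.
The last day of the improvement period: 2030/01/05 + 7 days = 2030/01/12.
The date termination becomes effective: 3 business days after Saturday, 2030/01/12, skipping weekends — Jan 14, Jan 15, Jan 16 — lands on Wednesday, 2030/01/16.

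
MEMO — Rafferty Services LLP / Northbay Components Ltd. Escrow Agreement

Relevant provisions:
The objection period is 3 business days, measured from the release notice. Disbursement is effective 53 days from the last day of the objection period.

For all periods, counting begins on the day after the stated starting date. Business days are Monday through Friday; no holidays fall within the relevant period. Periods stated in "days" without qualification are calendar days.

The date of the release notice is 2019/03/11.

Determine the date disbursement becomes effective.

2019/05/06

From Monday, 2019/03/11, 3 business days (Mar 12, Mar 13, Mar 14, skipping weekends) brings us to Thursday, 2019/03/14, which is the last day of the objection period.
The date disbursement becomes effective: 53 calendar days after 2019/03/14 is 2019/05/06.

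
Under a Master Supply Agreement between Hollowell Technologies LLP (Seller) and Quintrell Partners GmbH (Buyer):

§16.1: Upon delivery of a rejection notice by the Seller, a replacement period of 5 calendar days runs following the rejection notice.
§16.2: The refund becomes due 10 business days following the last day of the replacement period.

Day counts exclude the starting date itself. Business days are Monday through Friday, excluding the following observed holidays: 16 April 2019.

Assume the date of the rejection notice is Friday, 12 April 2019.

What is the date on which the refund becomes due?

1 May 2019

Adding 5 calendar days to 12 April 2019 gives 17 April 2019, which is the last day of the replacement period.
The date on which the refund becomes due: 10 business days after Wednesday, 17 April 2019, skipping weekends — Apr 18, Apr 19, Apr 22, Apr 23, Apr 24, Apr 25, Apr 26, Apr 29, Apr 30, May 1 — lands on Wednesday, 1 May 2019.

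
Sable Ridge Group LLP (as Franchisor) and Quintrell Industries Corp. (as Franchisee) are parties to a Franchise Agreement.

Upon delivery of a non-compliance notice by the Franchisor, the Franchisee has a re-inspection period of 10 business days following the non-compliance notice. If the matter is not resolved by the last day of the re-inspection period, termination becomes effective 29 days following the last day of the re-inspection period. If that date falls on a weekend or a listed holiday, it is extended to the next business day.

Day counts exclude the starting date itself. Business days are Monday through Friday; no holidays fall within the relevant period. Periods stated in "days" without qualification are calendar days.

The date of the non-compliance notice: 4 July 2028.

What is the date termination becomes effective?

The last day of the re-inspection period: 10 business days after Tuesday, 4 July 2028, skipping weekends — Jul 5, Jul 6, Jul 7, Jul 10, Jul 11, Jul 12, Jul 13, Jul 14, Jul 17, Jul 18 — lands on Tuesday, 18 July 2028.
The date termination becomes effective: 18 July 2028 + 29 days = 16 August 2028. 16 August 2028 is a Wednesday, so no roll-forward applies.

16 August 2028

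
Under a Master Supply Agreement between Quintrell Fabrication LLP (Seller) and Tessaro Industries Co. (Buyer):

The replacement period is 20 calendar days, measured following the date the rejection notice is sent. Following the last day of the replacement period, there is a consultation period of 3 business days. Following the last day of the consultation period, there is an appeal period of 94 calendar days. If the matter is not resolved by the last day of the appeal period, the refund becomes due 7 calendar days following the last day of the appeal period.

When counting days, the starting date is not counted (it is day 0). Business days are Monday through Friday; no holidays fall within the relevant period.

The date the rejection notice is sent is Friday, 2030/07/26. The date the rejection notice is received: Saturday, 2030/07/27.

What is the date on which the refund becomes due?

2030/11/29

Adding 20 calendar days to 2030/07/26 gives 2030/08/15, which is the last day of the replacement period.
The last day of the consultation period: counting 3 business days from Thursday, 2030/08/15 (Aug 16, Aug 19, Aug 20, skipping weekends) reaches Tuesday, 2030/08/20.
The last day of the appeal period: 94 calendar days after 2030/08/20 is 2030/11/22.
The date on which the refund becomes due: 7 calendar days after 2030/11/22 is 2030/11/29.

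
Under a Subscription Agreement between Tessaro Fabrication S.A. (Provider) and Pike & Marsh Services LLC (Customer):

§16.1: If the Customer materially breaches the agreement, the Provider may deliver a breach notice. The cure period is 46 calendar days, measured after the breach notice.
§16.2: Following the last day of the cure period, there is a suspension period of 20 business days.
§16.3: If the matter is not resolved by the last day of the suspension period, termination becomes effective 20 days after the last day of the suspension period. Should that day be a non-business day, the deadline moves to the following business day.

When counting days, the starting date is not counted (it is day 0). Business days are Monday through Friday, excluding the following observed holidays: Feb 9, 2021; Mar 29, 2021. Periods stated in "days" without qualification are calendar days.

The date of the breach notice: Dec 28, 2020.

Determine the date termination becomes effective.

Apr 1, 2021

The last day of the cure period: Dec 28, 2020 + 46 days = Feb 12, 2021.
The last day of the suspension period: 20 business days after Friday, Feb 12, 2021, skipping weekends — Feb 15, Feb 16, Feb 17, Feb 18, …, Mar 10, Mar 11, Mar 12 — lands on Friday, Mar 12, 2021.
The date termination becomes effective: Mar 12, 2021 + 20 days = Apr 1, 2021. Apr 1, 2021 is a Thursday and is not a listed holiday, so no roll-forward applies.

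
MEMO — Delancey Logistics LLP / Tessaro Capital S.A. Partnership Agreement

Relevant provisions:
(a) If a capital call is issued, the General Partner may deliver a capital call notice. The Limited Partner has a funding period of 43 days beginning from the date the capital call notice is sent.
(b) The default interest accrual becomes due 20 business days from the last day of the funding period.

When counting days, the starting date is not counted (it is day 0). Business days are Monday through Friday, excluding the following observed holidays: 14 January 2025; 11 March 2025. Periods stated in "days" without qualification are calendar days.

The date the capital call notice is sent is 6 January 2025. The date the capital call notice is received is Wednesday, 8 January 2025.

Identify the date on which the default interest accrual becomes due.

The last day of the funding period: 6 January 2025 + 43 days = 18 February 2025.
From Tuesday, 18 February 2025, 20 business days (Feb 19, Feb 20, Feb 21, Feb 24, …, Mar 17, Mar 18, Mar 19, skipping weekends and the listed holiday on Mar 11) brings us to Wednesday, 19 March 2025, which is the date on which the default interest accrual becomes due.

19 March 2025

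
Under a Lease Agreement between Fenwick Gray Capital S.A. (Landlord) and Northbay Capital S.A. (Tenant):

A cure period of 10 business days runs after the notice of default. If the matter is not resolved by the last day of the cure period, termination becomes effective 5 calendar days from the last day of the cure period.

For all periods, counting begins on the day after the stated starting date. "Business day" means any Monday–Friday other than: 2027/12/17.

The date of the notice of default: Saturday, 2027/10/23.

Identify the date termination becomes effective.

The last day of the cure period: counting 10 business days from Saturday, 2027/10/23 (Oct 25, Oct 26, Oct 27, Oct 28, Oct 29, Nov 1, Nov 2, Nov 3, Nov 4, Nov 5, skipping weekends) reaches Friday, 2027/11/05.
The date termination becomes effective: 5 calendar days after 2027/11/05 is 2027/11/10.

2027/11/10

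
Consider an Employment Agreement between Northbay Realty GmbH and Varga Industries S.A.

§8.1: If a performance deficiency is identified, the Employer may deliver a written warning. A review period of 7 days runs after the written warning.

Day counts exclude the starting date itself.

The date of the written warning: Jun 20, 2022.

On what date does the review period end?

Jun 27, 2022

Adding 7 calendar days to Jun 20, 2022 gives Jun 27, 2022, which is the last day of the review period.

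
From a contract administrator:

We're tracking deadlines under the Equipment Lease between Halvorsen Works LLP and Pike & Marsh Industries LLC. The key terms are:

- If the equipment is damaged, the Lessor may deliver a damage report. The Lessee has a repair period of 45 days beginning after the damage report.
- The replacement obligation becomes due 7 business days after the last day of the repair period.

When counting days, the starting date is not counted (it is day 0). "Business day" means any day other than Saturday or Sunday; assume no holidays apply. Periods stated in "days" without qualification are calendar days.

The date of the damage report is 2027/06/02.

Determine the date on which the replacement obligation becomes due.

2027/07/27

The last day of the repair period: 2027/06/02 + 45 days = 2027/07/17.
From Saturday, 2027/07/17, 7 business days (Jul 19, Jul 20, Jul 21, Jul 22, Jul 23, Jul 26, Jul 27, skipping weekends) brings us to Tuesday, 2027/07/27, which is the date on which the replacement obligation becomes due.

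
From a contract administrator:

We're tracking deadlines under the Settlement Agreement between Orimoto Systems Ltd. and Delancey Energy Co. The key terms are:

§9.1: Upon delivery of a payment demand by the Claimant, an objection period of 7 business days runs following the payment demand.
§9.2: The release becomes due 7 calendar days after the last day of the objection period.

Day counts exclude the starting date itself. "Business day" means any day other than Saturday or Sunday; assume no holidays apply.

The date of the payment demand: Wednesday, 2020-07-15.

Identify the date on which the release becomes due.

2020-07-31

From Wednesday, 2020-07-15, 7 business days (Jul 16, Jul 17, Jul 20, Jul 21, Jul 22, Jul 23, Jul 24, skipping weekends) brings us to Friday, 2020-07-24, which is the last day of the objection period.
The date on which the release becomes due: 7 calendar days after 2020-07-24 is 2020-07-31.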